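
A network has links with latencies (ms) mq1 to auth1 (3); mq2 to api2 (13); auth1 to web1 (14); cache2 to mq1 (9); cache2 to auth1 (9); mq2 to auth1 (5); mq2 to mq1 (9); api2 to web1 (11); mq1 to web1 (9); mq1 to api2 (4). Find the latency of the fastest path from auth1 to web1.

Comparing a few candidate routes:
auth1 → mq1 → api2 → web1: 3 + 4 + 11 = 18
auth1 → cache2 → mq1 → web1: 9 + 9 + 9 = 27
auth1 → mq2 → mq1 → web1: 5 + 9 + 9 = 23
auth1 → web1: 14
auth1 → mq1 → web1: 3 + 9 = 12
auth1 → mq2 → mq1 → api2 → web1: 5 + 9 + 4 + 11 = 29
Best route has total 12 ms.

12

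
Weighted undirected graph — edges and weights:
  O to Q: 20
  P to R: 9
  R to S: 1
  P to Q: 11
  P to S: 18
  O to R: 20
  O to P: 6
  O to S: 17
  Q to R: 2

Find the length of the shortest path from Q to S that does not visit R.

Routes from Q to S avoiding R:
Q-P-O-S: 11 + 6 + 17 = 34
Q-P-S: 11 + 18 = 29
Q-O-P-S: 20 + 6 + 18 = 44
Q-O-S: 20 + 17 = 37
Best route has total 29.

29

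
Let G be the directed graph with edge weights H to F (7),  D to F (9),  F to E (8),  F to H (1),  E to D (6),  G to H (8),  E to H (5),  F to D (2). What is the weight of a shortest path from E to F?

12

Routes from E to F:
E - D - F: 6 + 9 = 15
E - H - F: 5 + 7 = 12
Shortest: 12.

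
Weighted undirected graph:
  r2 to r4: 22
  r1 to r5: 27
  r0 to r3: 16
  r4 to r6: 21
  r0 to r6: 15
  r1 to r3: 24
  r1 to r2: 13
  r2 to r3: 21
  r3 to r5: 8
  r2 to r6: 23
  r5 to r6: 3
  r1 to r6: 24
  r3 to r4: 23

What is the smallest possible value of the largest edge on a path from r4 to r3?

21

Comparing a few candidate routes:
r4 → r6 → r5 → r3: max(21, 3, 8) = 21
r4 → r6 → r0 → r3: max(21, 15, 16) = 21
r4 → r2 → r3: max(22, 21) = 22
The minimum achievable maximum is 21.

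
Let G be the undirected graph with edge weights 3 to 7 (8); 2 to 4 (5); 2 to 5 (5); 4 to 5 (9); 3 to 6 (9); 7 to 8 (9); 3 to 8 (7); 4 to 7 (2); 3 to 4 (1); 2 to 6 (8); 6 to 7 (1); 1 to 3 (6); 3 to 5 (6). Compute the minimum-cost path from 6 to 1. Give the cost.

A few of the 6→1 routes:
6 -> 7 -> 4 -> 3 -> 1: 1 + 2 + 1 + 6 = 10
6 -> 3 -> 1: 9 + 6 = 15
6 -> 7 -> 3 -> 1: 1 + 8 + 6 = 15
The minimum is 10.

10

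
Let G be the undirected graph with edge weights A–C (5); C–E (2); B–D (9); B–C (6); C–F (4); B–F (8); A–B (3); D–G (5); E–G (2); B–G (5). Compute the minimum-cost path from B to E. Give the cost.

Paths from B to E:
B→D→G→E: 9 + 5 + 2 = 16
B→F→C→E: 8 + 4 + 2 = 14
B→G→E: 5 + 2 = 7
B→C→E: 6 + 2 = 8
B→A→C→E: 3 + 5 + 2 = 10
The minimum is 7.

7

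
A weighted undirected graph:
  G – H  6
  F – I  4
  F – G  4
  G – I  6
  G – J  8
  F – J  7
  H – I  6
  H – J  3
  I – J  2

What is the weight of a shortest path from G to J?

A few of the G→J routes:
G → J: 8
G → F → I → J: 4 + 4 + 2 = 10
G → H → J: 6 + 3 = 9
G → H → I → J: 6 + 6 + 2 = 14
G → I → J: 6 + 2 = 8
G → F → J: 4 + 7 = 11
Best route has total 8.

8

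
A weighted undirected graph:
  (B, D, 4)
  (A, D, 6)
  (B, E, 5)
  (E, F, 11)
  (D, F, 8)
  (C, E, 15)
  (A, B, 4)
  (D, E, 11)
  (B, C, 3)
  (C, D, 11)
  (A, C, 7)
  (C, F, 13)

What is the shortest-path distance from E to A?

9

Some routes from E to A:
E → B → D → A: 5 + 4 + 6 = 15
E → C → A: 15 + 7 = 22
E → D → B → A: 11 + 4 + 4 = 19
E → B → C → A: 5 + 3 + 7 = 15
E → D → A: 11 + 6 = 17
E → B → A: 5 + 4 = 9
Shortest: 9.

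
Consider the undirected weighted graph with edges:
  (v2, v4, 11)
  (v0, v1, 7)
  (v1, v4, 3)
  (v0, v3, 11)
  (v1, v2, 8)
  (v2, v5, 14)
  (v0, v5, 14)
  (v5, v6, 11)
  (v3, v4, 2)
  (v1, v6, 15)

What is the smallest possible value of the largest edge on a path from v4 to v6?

A few of the v4→v6 routes:
v4-v1-v0-v5-v6: max(3, 7, 14, 11) = 14
v4-v2-v5-v6: max(11, 14, 11) = 14
v4-v1-v2-v5-v6: max(3, 8, 14, 11) = 14
v4-v3-v0-v5-v6: max(2, 11, 14, 11) = 14
v4-v3-v0-v1-v2-v5-v6: max(2, 11, 7, 8, 14, 11) = 14
v4-v2-v1-v0-v5-v6: max(11, 8, 7, 14, 11) = 14
The minimum achievable maximum is 14.

14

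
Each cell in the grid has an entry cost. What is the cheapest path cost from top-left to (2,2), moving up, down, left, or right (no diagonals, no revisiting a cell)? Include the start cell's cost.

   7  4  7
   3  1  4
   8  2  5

18

One optimal route is r0c0 -> r1c0 -> r1c1 -> r2c1 -> r2c2.
Its cost is 7 + 3 + 1 + 2 + 5 = 18.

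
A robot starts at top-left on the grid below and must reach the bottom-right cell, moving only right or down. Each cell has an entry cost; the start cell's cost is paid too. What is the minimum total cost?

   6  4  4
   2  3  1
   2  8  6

Take r0c0 → r1c0 → r1c1 → r1c2 → r2c2 for a total of 6 + 2 + 3 + 1 + 6 = 18.

18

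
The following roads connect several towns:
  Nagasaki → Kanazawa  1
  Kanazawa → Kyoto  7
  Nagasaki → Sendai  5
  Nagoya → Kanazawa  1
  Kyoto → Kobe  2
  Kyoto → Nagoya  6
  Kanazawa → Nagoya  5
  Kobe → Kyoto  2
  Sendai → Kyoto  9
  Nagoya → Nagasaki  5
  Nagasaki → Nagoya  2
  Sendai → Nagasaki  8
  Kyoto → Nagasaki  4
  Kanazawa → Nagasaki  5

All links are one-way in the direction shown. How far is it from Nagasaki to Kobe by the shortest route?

10

Routes from Nagasaki to Kobe:
Nagasaki-Nagoya-Kanazawa-Kyoto-Kobe: 2 + 1 + 7 + 2 = 12
Nagasaki-Sendai-Kyoto-Kobe: 5 + 9 + 2 = 16
Nagasaki-Kanazawa-Kyoto-Kobe: 1 + 7 + 2 = 10
Shortest: 10.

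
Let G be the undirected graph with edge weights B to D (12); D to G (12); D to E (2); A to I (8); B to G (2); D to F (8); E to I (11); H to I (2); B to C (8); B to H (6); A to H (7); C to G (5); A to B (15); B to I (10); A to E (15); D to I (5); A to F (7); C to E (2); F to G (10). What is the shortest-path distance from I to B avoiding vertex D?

8

Comparing a few candidate routes:
I → A → H → B: 8 + 7 + 6 = 21
I → E → C → B: 11 + 2 + 8 = 21
I → H → B: 2 + 6 = 8
I → B: 10
I → E → C → G → B: 11 + 2 + 5 + 2 = 20
Best route has total 8.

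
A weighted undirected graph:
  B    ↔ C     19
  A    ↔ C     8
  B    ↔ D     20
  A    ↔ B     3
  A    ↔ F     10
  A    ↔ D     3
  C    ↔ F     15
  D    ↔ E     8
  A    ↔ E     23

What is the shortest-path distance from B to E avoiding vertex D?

Routes from B to E avoiding D:
B-C-F-A-E: 19 + 15 + 10 + 23 = 67
B-A-E: 3 + 23 = 26
B-C-A-E: 19 + 8 + 23 = 50
Best route has total 26.

26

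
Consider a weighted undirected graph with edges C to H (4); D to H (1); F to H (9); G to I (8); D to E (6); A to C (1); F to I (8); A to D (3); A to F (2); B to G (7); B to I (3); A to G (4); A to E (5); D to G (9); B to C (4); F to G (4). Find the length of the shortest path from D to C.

A few of the D→C routes:
D - E - A - C: 6 + 5 + 1 = 12
D - H - C: 1 + 4 = 5
D - A - C: 3 + 1 = 4
The minimum is 4.

4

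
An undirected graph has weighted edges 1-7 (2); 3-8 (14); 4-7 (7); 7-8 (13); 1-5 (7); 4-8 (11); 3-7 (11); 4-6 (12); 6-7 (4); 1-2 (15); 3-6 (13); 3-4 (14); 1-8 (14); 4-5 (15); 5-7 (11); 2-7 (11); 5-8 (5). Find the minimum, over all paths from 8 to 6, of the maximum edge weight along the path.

Comparing a few candidate routes:
8-5-7-6: max(5, 11, 4) = 11
8-5-1-7-6: max(5, 7, 2, 4) = 7
8-4-7-6: max(11, 7, 4) = 11
Smallest bottleneck: 7.

7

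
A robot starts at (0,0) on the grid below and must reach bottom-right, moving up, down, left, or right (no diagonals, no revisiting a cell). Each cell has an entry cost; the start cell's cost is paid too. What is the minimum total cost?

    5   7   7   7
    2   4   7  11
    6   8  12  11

Best path: r0c0 r1c0 r1c1 r1c2 r1c3 r2c3
Cost: 5 + 2 + 4 + 7 + 11 + 11 = 40

40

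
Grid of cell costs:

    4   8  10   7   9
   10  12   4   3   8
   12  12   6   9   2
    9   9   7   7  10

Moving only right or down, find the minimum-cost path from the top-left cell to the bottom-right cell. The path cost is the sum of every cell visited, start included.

49

Best path: [0,0]→[0,1]→[0,2]→[1,2]→[1,3]→[1,4]→[2,4]→[3,4]
Cost: 4 + 8 + 10 + 4 + 3 + 8 + 2 + 10 = 49
For comparison, the top-then-right route costs 58.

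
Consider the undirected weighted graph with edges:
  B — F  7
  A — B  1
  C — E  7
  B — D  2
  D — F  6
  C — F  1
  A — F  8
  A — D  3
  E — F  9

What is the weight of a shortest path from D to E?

Checking several routes:
D -> B -> F -> C -> E: 2 + 7 + 1 + 7 = 17
D -> F -> C -> E: 6 + 1 + 7 = 14
D -> F -> E: 6 + 9 = 15
D -> B -> F -> E: 2 + 7 + 9 = 18
Shortest: 14.

14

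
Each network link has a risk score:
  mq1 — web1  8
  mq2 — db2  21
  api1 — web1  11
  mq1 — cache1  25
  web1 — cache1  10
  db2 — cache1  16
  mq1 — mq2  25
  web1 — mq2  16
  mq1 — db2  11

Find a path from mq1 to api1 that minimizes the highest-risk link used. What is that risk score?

11

A few of the mq1→api1 routes:
mq1 - web1 - api1: max(8, 11) = 11
mq1 - db2 - mq2 - web1 - api1: max(11, 21, 16, 11) = 21
mq1 - mq2 - web1 - api1: max(25, 16, 11) = 25
mq1 - mq2 - db2 - cache1 - web1 - api1: max(25, 21, 16, 10, 11) = 25
mq1 - db2 - cache1 - web1 - api1: max(11, 16, 10, 11) = 16
Best route has worst link 11.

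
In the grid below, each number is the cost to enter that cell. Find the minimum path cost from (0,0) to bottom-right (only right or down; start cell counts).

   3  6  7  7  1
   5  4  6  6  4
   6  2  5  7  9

One optimal route is r0c0 r1c0 r1c1 r2c1 r2c2 r2c3 r2c4.
Its cost is 3 + 5 + 4 + 2 + 5 + 7 + 9 = 35.
For comparison, the top-then-right route costs 37.

35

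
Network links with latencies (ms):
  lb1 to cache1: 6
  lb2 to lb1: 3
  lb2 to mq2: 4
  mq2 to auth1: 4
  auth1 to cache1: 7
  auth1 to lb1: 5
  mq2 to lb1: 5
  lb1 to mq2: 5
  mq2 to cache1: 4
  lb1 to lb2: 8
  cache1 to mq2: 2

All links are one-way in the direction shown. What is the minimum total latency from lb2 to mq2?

Candidate routes:
lb2 → lb1 → mq2: 3 + 5 = 8
lb2 → mq2: 4
lb2 → lb1 → cache1 → mq2: 3 + 6 + 2 = 11
Shortest: 4 ms.

4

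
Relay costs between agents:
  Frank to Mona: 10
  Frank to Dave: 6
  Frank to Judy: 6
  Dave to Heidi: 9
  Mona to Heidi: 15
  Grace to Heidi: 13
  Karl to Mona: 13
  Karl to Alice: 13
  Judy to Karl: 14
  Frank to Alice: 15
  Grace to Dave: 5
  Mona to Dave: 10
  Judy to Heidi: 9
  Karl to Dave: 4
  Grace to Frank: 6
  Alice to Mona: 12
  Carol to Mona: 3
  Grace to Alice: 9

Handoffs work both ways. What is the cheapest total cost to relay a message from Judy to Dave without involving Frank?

18

A few of the Judy→Dave routes:
Judy → Heidi → Grace → Dave: 9 + 13 + 5 = 27
Judy → Karl → Dave: 14 + 4 = 18
Judy → Heidi → Mona → Dave: 9 + 15 + 10 = 34
Judy → Heidi → Dave: 9 + 9 = 18
The minimum is 18.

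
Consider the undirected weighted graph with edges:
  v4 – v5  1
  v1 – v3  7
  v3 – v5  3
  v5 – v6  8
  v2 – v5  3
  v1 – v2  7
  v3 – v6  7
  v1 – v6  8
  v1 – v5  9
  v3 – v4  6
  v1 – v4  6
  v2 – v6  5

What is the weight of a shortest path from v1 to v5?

Checking several routes:
v1 - v5: 9
v1 - v2 - v5: 7 + 3 = 10
v1 - v4 - v5: 6 + 1 = 7
The minimum is 7.

7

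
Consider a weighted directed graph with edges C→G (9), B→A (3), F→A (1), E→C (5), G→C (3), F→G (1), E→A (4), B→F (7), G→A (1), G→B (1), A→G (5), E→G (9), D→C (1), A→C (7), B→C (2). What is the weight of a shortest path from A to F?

Paths from A to F:
A → G → B → F: 5 + 1 + 7 = 13
A → C → G → B → F: 7 + 9 + 1 + 7 = 24
The minimum is 13.

13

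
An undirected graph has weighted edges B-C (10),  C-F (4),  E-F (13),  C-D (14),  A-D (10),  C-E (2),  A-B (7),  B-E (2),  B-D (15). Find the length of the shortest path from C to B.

4

Routes from C to B:
C - F - E - B: 4 + 13 + 2 = 19
C - E - B: 2 + 2 = 4
C - D - A - B: 14 + 10 + 7 = 31
C - D - B: 14 + 15 = 29
C - B: 10
Best route has total 4.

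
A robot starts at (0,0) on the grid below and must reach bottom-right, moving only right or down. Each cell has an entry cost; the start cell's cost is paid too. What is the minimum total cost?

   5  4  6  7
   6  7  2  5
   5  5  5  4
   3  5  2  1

Cheapest: r0c0 → r0c1 → r0c2 → r1c2 → r2c2 → r3c2 → r3c3
  5 + 4 + 6 + 2 + 5 + 2 + 1 = 25
For comparison, the top-then-right route costs 32.

25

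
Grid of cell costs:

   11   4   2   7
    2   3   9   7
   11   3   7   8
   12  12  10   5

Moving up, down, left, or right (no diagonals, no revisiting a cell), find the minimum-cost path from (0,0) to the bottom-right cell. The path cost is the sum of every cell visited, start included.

One optimal route is [0,0] -> [1,0] -> [1,1] -> [2,1] -> [2,2] -> [2,3] -> [3,3].
Its cost is 11 + 2 + 3 + 3 + 7 + 8 + 5 = 39.

39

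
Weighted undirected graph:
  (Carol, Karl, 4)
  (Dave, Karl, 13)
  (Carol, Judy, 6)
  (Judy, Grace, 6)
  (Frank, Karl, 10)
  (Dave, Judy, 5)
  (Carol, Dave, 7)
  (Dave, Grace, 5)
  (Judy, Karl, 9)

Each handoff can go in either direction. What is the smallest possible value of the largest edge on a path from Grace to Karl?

Checking several routes:
Grace→Dave→Carol→Karl: max(5, 7, 4) = 7
Grace→Judy→Carol→Karl: max(6, 6, 4) = 6
Grace→Dave→Judy→Carol→Karl: max(5, 5, 6, 4) = 6
Grace→Judy→Dave→Carol→Karl: max(6, 5, 7, 4) = 7
The minimum achievable maximum is 6.

6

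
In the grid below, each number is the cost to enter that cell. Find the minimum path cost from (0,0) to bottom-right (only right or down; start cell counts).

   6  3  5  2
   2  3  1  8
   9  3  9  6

Best path: (0,0)→(1,0)→(1,1)→(1,2)→(1,3)→(2,3)
Cost: 6 + 2 + 3 + 1 + 8 + 6 = 26

26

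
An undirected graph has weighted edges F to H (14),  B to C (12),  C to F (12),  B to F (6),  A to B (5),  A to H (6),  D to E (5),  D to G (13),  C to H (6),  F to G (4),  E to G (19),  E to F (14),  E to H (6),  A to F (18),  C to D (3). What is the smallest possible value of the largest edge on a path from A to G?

6

Some routes from A to G:
A-H-C-B-F-G: max(6, 6, 12, 6, 4) = 12
A-B-C-F-G: max(5, 12, 12, 4) = 12
A-B-F-G: max(5, 6, 4) = 6
Smallest bottleneck: 6.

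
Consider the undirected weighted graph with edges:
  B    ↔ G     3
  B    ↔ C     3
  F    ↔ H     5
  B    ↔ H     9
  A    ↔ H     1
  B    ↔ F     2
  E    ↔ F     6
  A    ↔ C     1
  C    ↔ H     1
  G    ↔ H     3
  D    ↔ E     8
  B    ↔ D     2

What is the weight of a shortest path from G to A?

Some routes from G to A:
G-B-F-H-A: 3 + 2 + 5 + 1 = 11
G-H-A: 3 + 1 = 4
G-H-C-A: 3 + 1 + 1 = 5
G-B-C-A: 3 + 3 + 1 = 7
G-B-C-H-A: 3 + 3 + 1 + 1 = 8
G-B-F-H-C-A: 3 + 2 + 5 + 1 + 1 = 12
Shortest: 4.

4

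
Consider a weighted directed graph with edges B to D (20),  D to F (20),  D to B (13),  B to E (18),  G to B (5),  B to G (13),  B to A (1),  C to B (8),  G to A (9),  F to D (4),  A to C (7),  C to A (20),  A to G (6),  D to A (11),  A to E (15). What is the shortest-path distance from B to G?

7

Candidate routes:
B -> G: 13
B -> A -> G: 1 + 6 = 7
B -> D -> A -> G: 20 + 11 + 6 = 37
Best route has total 7.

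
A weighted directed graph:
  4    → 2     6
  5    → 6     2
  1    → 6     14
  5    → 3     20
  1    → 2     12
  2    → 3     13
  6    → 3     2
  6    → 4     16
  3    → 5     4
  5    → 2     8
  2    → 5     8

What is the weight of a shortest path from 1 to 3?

16

Routes from 1 to 3:
1 - 6 - 4 - 2 - 3: 14 + 16 + 6 + 13 = 49
1 - 2 - 5 - 6 - 3: 12 + 8 + 2 + 2 = 24
1 - 2 - 5 - 3: 12 + 8 + 20 = 40
1 - 6 - 3: 14 + 2 = 16
1 - 2 - 3: 12 + 13 = 25
1 - 6 - 4 - 2 - 5 - 3: 14 + 16 + 6 + 8 + 20 = 64
The minimum is 16.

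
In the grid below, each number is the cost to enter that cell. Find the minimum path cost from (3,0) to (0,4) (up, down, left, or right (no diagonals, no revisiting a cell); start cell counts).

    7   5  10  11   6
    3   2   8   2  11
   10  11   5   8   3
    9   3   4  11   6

Best path: [3,0] [3,1] [3,2] [2,2] [1,2] [1,3] [0,3] [0,4]
Cost: 9 + 3 + 4 + 5 + 8 + 2 + 11 + 6 = 48

48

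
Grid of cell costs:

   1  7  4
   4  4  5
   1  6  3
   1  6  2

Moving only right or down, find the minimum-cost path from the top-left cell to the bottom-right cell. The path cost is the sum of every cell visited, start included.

Path [0,0] [1,0] [2,0] [3,0] [3,1] [3,2]: 1 + 4 + 1 + 1 + 6 + 2 = 15.
(Top row then right column would cost 22.)

15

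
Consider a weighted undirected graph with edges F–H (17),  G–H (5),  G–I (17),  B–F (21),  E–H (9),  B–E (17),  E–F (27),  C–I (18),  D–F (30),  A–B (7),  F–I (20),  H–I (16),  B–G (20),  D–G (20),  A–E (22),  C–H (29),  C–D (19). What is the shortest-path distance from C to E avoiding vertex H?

65

Comparing a few candidate routes:
C→I→F→E: 18 + 20 + 27 = 65
C→I→G→B→E: 18 + 17 + 20 + 17 = 72
C→I→F→B→E: 18 + 20 + 21 + 17 = 76
C→D→F→E: 19 + 30 + 27 = 76
C→D→G→B→E: 19 + 20 + 20 + 17 = 76
C→I→G→B→A→E: 18 + 17 + 20 + 7 + 22 = 84
Shortest: 65.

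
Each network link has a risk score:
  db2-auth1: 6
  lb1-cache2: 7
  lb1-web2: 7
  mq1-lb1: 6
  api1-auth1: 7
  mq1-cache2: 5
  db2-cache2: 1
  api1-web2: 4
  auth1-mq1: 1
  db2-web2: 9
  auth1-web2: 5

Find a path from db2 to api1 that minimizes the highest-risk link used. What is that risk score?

Checking several routes:
db2-auth1-web2-api1: max(6, 5, 4) = 6
db2-cache2-mq1-auth1-api1: max(1, 5, 1, 7) = 7
db2-cache2-mq1-auth1-web2-api1: max(1, 5, 1, 5, 4) = 5
Best route has worst link 5.

5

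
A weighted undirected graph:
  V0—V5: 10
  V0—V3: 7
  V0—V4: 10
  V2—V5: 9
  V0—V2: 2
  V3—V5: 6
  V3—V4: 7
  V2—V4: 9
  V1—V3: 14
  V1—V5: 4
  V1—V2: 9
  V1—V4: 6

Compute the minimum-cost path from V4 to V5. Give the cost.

Comparing a few candidate routes:
V4 -> V3 -> V5: 7 + 6 = 13
V4 -> V2 -> V5: 9 + 9 = 18
V4 -> V0 -> V5: 10 + 10 = 20
V4 -> V1 -> V5: 6 + 4 = 10
Shortest: 10.

10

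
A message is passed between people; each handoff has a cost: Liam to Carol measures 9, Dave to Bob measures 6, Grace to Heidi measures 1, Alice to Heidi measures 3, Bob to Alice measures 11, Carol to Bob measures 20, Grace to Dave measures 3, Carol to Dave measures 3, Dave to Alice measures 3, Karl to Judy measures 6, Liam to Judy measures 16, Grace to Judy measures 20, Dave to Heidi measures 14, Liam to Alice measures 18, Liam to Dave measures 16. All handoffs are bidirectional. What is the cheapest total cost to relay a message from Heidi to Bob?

10

Comparing a few candidate routes:
Heidi → Alice → Bob: 3 + 11 = 14
Heidi → Alice → Dave → Bob: 3 + 3 + 6 = 12
Heidi → Grace → Dave → Alice → Bob: 1 + 3 + 3 + 11 = 18
Heidi → Grace → Dave → Bob: 1 + 3 + 6 = 10
Shortest: 10.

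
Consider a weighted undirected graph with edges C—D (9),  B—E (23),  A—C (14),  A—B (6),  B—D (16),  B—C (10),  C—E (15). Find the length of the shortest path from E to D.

24

Comparing a few candidate routes:
E → B → D: 23 + 16 = 39
E → B → C → D: 23 + 10 + 9 = 42
E → C → B → D: 15 + 10 + 16 = 41
E → C → D: 15 + 9 = 24
Shortest: 24.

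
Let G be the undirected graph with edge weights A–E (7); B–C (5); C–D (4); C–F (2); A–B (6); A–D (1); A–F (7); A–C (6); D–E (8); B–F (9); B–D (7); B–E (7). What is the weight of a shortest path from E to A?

Comparing a few candidate routes:
E-B-A: 7 + 6 = 13
E-B-C-D-A: 7 + 5 + 4 + 1 = 17
E-B-C-A: 7 + 5 + 6 = 18
E-D-A: 8 + 1 = 9
E-B-D-A: 7 + 7 + 1 = 15
E-A: 7
Shortest: 7.

7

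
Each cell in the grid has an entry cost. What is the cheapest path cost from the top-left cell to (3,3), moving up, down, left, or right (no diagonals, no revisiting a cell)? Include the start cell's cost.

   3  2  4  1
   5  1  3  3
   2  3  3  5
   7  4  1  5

Cheapest: (0,0)→(0,1)→(1,1)→(1,2)→(2,2)→(3,2)→(3,3)
  3 + 2 + 1 + 3 + 3 + 1 + 5 = 18

18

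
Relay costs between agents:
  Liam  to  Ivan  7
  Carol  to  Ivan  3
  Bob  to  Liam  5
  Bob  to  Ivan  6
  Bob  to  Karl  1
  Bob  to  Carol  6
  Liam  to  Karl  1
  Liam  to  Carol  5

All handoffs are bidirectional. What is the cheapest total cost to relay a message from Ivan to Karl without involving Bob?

Candidate routes:
Ivan -> Carol -> Liam -> Karl: 3 + 5 + 1 = 9
Ivan -> Liam -> Karl: 7 + 1 = 8
The minimum is 8.

8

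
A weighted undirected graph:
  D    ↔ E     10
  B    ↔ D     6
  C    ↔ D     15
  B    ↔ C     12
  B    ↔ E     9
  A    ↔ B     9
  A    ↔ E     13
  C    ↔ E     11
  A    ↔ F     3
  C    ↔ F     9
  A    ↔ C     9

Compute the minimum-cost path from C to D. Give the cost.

15

Comparing a few candidate routes:
C → D: 15
C → E → B → D: 11 + 9 + 6 = 26
C → E → D: 11 + 10 = 21
C → A → B → D: 9 + 9 + 6 = 24
C → B → D: 12 + 6 = 18
Best route has total 15.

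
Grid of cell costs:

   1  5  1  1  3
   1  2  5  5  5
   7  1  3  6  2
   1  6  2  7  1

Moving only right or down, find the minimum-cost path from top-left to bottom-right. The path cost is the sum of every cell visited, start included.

17

Path [0,0] [1,0] [1,1] [2,1] [2,2] [2,3] [2,4] [3,4]: 1 + 1 + 2 + 1 + 3 + 6 + 2 + 1 = 17.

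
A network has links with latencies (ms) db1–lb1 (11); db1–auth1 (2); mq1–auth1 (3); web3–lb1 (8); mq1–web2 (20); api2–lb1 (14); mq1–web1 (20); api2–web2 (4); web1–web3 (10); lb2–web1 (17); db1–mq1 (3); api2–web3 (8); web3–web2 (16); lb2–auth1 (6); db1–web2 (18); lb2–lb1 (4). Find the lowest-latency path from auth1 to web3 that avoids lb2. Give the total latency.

21

Comparing a few candidate routes:
auth1 -> mq1 -> web1 -> web3: 3 + 20 + 10 = 33
auth1 -> mq1 -> web2 -> api2 -> web3: 3 + 20 + 4 + 8 = 35
auth1 -> db1 -> web2 -> api2 -> web3: 2 + 18 + 4 + 8 = 32
auth1 -> db1 -> lb1 -> web3: 2 + 11 + 8 = 21
auth1 -> db1 -> mq1 -> web1 -> web3: 2 + 3 + 20 + 10 = 35
auth1 -> mq1 -> db1 -> lb1 -> web3: 3 + 3 + 11 + 8 = 25
The minimum is 21 ms.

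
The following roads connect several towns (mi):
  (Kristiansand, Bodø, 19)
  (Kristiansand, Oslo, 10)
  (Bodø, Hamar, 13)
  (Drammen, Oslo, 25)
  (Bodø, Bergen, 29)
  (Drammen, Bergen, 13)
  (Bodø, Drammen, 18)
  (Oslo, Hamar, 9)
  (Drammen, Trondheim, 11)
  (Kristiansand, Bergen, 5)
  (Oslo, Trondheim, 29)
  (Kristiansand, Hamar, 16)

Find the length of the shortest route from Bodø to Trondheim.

29

Some routes from Bodø to Trondheim:
Bodø → Drammen → Trondheim: 18 + 11 = 29
Bodø → Kristiansand → Bergen → Drammen → Trondheim: 19 + 5 + 13 + 11 = 48
Bodø → Hamar → Kristiansand → Bergen → Drammen → Trondheim: 13 + 16 + 5 + 13 + 11 = 58
Bodø → Bergen → Drammen → Trondheim: 29 + 13 + 11 = 53
Bodø → Hamar → Oslo → Trondheim: 13 + 9 + 29 = 51
Shortest: 29 mi.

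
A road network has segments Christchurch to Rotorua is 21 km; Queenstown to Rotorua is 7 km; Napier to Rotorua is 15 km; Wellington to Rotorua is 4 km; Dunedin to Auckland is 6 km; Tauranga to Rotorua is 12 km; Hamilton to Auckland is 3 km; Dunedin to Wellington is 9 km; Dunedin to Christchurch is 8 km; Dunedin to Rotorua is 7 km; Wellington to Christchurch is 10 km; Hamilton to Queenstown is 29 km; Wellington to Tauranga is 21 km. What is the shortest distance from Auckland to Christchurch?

Comparing a few candidate routes:
Auckland -> Dunedin -> Rotorua -> Wellington -> Christchurch: 6 + 7 + 4 + 10 = 27
Auckland -> Dunedin -> Christchurch: 6 + 8 = 14
Auckland -> Dunedin -> Wellington -> Christchurch: 6 + 9 + 10 = 25
Shortest: 14 km.

14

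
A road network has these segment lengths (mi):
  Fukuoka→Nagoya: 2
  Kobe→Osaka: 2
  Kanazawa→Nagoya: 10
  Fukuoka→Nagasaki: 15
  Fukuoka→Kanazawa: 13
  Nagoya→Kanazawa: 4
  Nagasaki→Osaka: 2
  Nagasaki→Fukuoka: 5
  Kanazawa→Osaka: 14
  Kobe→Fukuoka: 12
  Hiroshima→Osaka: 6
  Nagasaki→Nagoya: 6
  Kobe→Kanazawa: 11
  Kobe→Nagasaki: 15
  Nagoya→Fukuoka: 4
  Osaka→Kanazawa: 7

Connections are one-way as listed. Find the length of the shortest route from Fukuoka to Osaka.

17

Candidate routes:
Fukuoka -> Nagoya -> Kanazawa -> Osaka: 2 + 4 + 14 = 20
Fukuoka -> Nagasaki -> Nagoya -> Kanazawa -> Osaka: 15 + 6 + 4 + 14 = 39
Fukuoka -> Kanazawa -> Osaka: 13 + 14 = 27
Fukuoka -> Nagasaki -> Osaka: 15 + 2 = 17
Shortest: 17 mi.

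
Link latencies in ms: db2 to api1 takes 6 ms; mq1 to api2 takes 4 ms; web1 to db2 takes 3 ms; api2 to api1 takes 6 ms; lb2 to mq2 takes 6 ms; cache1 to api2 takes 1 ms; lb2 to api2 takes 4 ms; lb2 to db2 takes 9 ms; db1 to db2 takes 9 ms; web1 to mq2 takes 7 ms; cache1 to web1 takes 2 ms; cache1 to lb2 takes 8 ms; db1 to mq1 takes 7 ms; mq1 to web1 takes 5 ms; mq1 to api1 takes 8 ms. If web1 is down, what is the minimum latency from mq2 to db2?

A few of the mq2→db2 routes:
mq2 -> lb2 -> api2 -> mq1 -> api1 -> db2: 6 + 4 + 4 + 8 + 6 = 28
mq2 -> lb2 -> api2 -> api1 -> db2: 6 + 4 + 6 + 6 = 22
mq2 -> lb2 -> cache1 -> api2 -> api1 -> db2: 6 + 8 + 1 + 6 + 6 = 27
mq2 -> lb2 -> db2: 6 + 9 = 15
Shortest: 15 ms.

15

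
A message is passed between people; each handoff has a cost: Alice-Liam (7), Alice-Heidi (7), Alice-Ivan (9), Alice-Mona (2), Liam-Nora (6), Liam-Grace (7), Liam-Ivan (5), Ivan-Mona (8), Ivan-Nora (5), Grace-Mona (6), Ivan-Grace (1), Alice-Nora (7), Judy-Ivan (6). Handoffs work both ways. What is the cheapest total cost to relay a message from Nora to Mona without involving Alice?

12

Checking several routes:
Nora -> Ivan -> Mona: 5 + 8 = 13
Nora -> Liam -> Ivan -> Mona: 6 + 5 + 8 = 19
Nora -> Liam -> Grace -> Mona: 6 + 7 + 6 = 19
Nora -> Liam -> Grace -> Ivan -> Mona: 6 + 7 + 1 + 8 = 22
Nora -> Ivan -> Grace -> Mona: 5 + 1 + 6 = 12
Nora -> Liam -> Ivan -> Grace -> Mona: 6 + 5 + 1 + 6 = 18
Best route has total 12.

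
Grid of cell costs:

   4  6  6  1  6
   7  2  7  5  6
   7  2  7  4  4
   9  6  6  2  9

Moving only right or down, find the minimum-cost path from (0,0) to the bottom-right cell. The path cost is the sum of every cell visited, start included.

Path r0c0→r0c1→r1c1→r2c1→r2c2→r2c3→r3c3→r3c4: 4 + 6 + 2 + 2 + 7 + 4 + 2 + 9 = 36.
For comparison, the top-then-right route costs 42.

36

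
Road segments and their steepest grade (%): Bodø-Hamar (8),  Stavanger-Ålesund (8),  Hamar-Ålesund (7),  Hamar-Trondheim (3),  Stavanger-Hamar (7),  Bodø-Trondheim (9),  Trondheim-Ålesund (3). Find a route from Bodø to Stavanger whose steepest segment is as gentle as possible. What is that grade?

8

Some routes from Bodø to Stavanger:
Bodø-Trondheim-Hamar-Stavanger: max(9, 3, 7) = 9
Bodø-Trondheim-Hamar-Ålesund-Stavanger: max(9, 3, 7, 8) = 9
Bodø-Hamar-Stavanger: max(8, 7) = 8
Bodø-Hamar-Trondheim-Ålesund-Stavanger: max(8, 3, 3, 8) = 8
Bodø-Hamar-Ålesund-Stavanger: max(8, 7, 8) = 8
Smallest bottleneck: 8%.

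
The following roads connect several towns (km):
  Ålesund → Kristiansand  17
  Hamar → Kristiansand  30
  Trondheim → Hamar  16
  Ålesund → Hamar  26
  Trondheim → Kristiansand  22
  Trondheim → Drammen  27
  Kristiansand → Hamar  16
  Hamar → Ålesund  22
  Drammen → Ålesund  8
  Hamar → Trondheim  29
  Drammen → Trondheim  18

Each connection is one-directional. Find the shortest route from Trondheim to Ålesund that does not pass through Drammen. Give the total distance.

38

Paths from Trondheim to Ålesund avoiding Drammen:
Trondheim -> Kristiansand -> Hamar -> Ålesund: 22 + 16 + 22 = 60
Trondheim -> Hamar -> Ålesund: 16 + 22 = 38
Best route has total 38 km.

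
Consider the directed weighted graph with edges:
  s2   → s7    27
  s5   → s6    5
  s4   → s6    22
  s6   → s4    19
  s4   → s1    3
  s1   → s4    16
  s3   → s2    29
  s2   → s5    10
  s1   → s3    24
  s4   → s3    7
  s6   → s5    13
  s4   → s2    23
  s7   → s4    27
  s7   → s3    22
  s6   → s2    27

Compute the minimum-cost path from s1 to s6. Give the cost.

38

Candidate routes:
s1 -> s4 -> s3 -> s2 -> s5 -> s6: 16 + 7 + 29 + 10 + 5 = 67
s1 -> s4 -> s6: 16 + 22 = 38
s1 -> s3 -> s2 -> s7 -> s4 -> s6: 24 + 29 + 27 + 27 + 22 = 129
s1 -> s3 -> s2 -> s5 -> s6: 24 + 29 + 10 + 5 = 68
s1 -> s4 -> s2 -> s5 -> s6: 16 + 23 + 10 + 5 = 54
Shortest: 38.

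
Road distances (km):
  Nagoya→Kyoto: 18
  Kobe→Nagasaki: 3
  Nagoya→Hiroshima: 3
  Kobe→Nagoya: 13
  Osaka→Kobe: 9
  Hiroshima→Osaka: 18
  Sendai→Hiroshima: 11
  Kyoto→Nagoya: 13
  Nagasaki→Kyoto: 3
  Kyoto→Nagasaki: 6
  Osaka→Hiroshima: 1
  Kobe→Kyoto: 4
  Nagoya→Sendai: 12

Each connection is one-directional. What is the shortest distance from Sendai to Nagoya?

51

Paths from Sendai to Nagoya:
Sendai → Hiroshima → Osaka → Kobe → Nagasaki → Kyoto → Nagoya: 11 + 18 + 9 + 3 + 3 + 13 = 57
Sendai → Hiroshima → Osaka → Kobe → Kyoto → Nagoya: 11 + 18 + 9 + 4 + 13 = 55
Sendai → Hiroshima → Osaka → Kobe → Nagoya: 11 + 18 + 9 + 13 = 51
The minimum is 51 km.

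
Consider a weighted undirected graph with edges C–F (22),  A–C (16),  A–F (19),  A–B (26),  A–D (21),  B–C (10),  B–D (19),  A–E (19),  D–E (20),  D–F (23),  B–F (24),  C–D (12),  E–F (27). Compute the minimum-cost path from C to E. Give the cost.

Some routes from C to E:
C→D→E: 12 + 20 = 32
C→B→D→E: 10 + 19 + 20 = 49
C→A→E: 16 + 19 = 35
C→B→A→E: 10 + 26 + 19 = 55
C→D→A→E: 12 + 21 + 19 = 52
C→F→E: 22 + 27 = 49
Best route has total 32.

32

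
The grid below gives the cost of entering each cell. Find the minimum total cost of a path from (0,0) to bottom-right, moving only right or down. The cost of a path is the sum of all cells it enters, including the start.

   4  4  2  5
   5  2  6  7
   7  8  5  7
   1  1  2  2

22

Cheapest: (0,0) → (1,0) → (2,0) → (3,0) → (3,1) → (3,2) → (3,3)
  4 + 5 + 7 + 1 + 1 + 2 + 2 = 22
For comparison, the top-then-right route costs 31.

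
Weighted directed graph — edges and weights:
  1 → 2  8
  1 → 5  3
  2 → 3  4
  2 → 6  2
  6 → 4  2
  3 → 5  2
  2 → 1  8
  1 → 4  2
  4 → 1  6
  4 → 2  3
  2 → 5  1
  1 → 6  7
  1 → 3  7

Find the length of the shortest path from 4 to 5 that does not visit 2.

9

Paths from 4 to 5 avoiding 2:
4-1-5: 6 + 3 = 9
4-1-3-5: 6 + 7 + 2 = 15
The minimum is 9.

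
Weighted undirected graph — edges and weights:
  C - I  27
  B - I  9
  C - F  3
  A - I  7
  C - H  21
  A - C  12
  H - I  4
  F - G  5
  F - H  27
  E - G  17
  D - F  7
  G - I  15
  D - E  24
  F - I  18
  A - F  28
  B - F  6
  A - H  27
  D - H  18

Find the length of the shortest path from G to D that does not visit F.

37

A few of the G→D routes:
G - I - A - H - D: 15 + 7 + 27 + 18 = 67
G - I - H - D: 15 + 4 + 18 = 37
G - E - D: 17 + 24 = 41
Shortest: 37.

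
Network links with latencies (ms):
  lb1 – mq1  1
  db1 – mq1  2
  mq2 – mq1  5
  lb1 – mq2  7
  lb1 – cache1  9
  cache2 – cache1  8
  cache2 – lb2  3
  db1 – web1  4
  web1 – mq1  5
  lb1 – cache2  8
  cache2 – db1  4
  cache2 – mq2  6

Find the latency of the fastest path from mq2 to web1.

Some routes from mq2 to web1:
mq2→lb1→mq1→web1: 7 + 1 + 5 = 13
mq2→lb1→mq1→db1→web1: 7 + 1 + 2 + 4 = 14
mq2→cache2→db1→mq1→web1: 6 + 4 + 2 + 5 = 17
mq2→mq1→db1→web1: 5 + 2 + 4 = 11
mq2→cache2→db1→web1: 6 + 4 + 4 = 14
mq2→mq1→web1: 5 + 5 = 10
Shortest: 10 ms.

10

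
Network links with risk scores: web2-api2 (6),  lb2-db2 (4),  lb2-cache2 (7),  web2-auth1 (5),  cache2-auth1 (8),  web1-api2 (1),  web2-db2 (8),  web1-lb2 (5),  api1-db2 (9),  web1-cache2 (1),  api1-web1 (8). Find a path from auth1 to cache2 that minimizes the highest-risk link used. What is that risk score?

Some routes from auth1 to cache2:
auth1 - web2 - db2 - api1 - web1 - lb2 - cache2: max(5, 8, 9, 8, 5, 7) = 9
auth1 - cache2: max(8) = 8
auth1 - web2 - api2 - web1 - cache2: max(5, 6, 1, 1) = 6
auth1 - web2 - db2 - lb2 - cache2: max(5, 8, 4, 7) = 8
auth1 - web2 - db2 - lb2 - web1 - cache2: max(5, 8, 4, 5, 1) = 8
auth1 - web2 - api2 - web1 - lb2 - cache2: max(5, 6, 1, 5, 7) = 7
Best route has worst link 6.

6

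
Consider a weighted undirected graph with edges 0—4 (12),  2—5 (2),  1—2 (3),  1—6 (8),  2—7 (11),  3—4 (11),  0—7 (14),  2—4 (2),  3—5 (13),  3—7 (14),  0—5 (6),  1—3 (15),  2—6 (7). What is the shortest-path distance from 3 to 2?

13

Comparing a few candidate routes:
3 → 1 → 6 → 2: 15 + 8 + 7 = 30
3 → 5 → 2: 13 + 2 = 15
3 → 4 → 2: 11 + 2 = 13
3 → 1 → 2: 15 + 3 = 18
3 → 7 → 2: 14 + 11 = 25
3 → 4 → 0 → 5 → 2: 11 + 12 + 6 + 2 = 31
The minimum is 13.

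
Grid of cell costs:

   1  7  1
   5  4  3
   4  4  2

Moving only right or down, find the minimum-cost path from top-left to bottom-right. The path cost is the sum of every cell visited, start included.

Take r0c0 -> r0c1 -> r0c2 -> r1c2 -> r2c2 for a total of 1 + 7 + 1 + 3 + 2 = 14.

14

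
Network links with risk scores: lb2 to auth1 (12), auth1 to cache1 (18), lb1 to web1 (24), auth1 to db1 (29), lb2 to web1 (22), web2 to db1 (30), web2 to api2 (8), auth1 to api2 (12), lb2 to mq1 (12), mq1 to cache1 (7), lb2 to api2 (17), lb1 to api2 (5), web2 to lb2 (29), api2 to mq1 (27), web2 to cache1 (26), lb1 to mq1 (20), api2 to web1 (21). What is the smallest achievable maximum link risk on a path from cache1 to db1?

Comparing a few candidate routes:
cache1→mq1→api2→web2→lb2→auth1→db1: max(7, 27, 8, 29, 12, 29) = 29
cache1→mq1→api2→lb1→web1→lb2→auth1→db1: max(7, 27, 5, 24, 22, 12, 29) = 29
cache1→mq1→api2→auth1→db1: max(7, 27, 12, 29) = 29
cache1→mq1→api2→lb2→auth1→db1: max(7, 27, 17, 12, 29) = 29
cache1→mq1→api2→web1→lb2→auth1→db1: max(7, 27, 21, 22, 12, 29) = 29
Smallest bottleneck: 29.

29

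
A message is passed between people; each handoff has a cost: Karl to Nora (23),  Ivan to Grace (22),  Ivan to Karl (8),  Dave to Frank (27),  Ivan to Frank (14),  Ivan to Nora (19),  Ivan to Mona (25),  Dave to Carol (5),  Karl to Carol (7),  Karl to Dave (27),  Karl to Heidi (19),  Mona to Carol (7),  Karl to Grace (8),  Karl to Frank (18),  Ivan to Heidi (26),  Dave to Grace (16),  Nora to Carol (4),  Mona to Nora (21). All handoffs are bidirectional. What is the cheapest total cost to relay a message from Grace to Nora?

19

Some routes from Grace to Nora:
Grace-Ivan-Nora: 22 + 19 = 41
Grace-Ivan-Karl-Carol-Nora: 22 + 8 + 7 + 4 = 41
Grace-Dave-Carol-Nora: 16 + 5 + 4 = 25
Grace-Karl-Carol-Nora: 8 + 7 + 4 = 19
Grace-Karl-Ivan-Nora: 8 + 8 + 19 = 35
Grace-Karl-Nora: 8 + 23 = 31
Best route has total 19.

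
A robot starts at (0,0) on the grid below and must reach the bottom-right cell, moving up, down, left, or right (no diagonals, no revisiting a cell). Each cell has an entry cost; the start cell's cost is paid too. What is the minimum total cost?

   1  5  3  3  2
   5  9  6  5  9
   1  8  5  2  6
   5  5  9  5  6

Cheapest: [0,0] [0,1] [0,2] [0,3] [1,3] [2,3] [3,3] [3,4]
  1 + 5 + 3 + 3 + 5 + 2 + 5 + 6 = 30

30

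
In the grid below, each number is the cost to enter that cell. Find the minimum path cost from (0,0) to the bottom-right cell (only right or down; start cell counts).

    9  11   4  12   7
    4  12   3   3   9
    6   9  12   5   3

One optimal route is (0,0) → (0,1) → (0,2) → (1,2) → (1,3) → (2,3) → (2,4).
Its cost is 9 + 11 + 4 + 3 + 3 + 5 + 3 = 38.
(Top row then right column would cost 55.)

38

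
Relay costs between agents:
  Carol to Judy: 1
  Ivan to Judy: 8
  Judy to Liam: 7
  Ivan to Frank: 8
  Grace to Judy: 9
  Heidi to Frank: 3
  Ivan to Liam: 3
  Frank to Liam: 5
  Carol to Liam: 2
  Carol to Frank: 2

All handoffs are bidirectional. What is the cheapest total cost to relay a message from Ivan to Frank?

7

Checking several routes:
Ivan-Judy-Carol-Frank: 8 + 1 + 2 = 11
Ivan-Liam-Carol-Frank: 3 + 2 + 2 = 7
Ivan-Frank: 8
Ivan-Liam-Frank: 3 + 5 = 8
Best route has total 7.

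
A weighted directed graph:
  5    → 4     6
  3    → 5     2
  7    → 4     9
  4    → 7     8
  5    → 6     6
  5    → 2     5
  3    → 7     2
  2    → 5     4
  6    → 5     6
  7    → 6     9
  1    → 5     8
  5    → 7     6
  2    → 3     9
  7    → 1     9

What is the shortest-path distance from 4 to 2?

Routes from 4 to 2:
4-7-6-5-2: 8 + 9 + 6 + 5 = 28
4-7-1-5-2: 8 + 9 + 8 + 5 = 30
Best route has total 28.

28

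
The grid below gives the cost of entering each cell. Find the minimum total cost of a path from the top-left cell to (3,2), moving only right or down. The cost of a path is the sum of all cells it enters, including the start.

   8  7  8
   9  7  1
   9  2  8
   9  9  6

37

Take [0,0] → [0,1] → [1,1] → [1,2] → [2,2] → [3,2] for a total of 8 + 7 + 7 + 1 + 8 + 6 = 37.
For comparison, the top-then-right route costs 38.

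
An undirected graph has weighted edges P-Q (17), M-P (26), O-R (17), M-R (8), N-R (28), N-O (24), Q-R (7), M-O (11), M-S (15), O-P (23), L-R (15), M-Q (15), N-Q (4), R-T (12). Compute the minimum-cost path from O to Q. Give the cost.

24

Comparing a few candidate routes:
O → M → Q: 11 + 15 = 26
O → P → Q: 23 + 17 = 40
O → R → Q: 17 + 7 = 24
O → N → Q: 24 + 4 = 28
O → R → M → Q: 17 + 8 + 15 = 40
O → M → R → Q: 11 + 8 + 7 = 26
The minimum is 24.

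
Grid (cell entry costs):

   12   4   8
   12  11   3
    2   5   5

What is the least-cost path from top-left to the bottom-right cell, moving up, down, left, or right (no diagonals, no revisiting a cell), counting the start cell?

32

Path [0,0] [0,1] [0,2] [1,2] [2,2]: 12 + 4 + 8 + 3 + 5 = 32.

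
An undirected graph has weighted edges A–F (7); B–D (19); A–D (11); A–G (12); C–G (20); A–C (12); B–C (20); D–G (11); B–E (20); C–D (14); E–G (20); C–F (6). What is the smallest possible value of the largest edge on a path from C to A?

A few of the C→A routes:
C→A: max(12) = 12
C→D→G→A: max(14, 11, 12) = 14
C→B→E→G→A: max(20, 20, 20, 12) = 20
C→D→A: max(14, 11) = 14
C→F→A: max(6, 7) = 7
The minimum achievable maximum is 7.

7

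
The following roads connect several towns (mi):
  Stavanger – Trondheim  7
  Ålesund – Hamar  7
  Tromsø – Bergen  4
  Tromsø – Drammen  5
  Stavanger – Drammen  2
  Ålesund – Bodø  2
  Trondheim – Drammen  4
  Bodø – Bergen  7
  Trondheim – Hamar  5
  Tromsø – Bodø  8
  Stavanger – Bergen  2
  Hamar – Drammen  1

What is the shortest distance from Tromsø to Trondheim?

9

Comparing a few candidate routes:
Tromsø-Drammen-Trondheim: 5 + 4 = 9
Tromsø-Bergen-Stavanger-Drammen-Trondheim: 4 + 2 + 2 + 4 = 12
Tromsø-Bergen-Stavanger-Trondheim: 4 + 2 + 7 = 13
Tromsø-Drammen-Hamar-Trondheim: 5 + 1 + 5 = 11
Tromsø-Bergen-Stavanger-Drammen-Hamar-Trondheim: 4 + 2 + 2 + 1 + 5 = 14
Tromsø-Drammen-Stavanger-Trondheim: 5 + 2 + 7 = 14
Best route has total 9 mi.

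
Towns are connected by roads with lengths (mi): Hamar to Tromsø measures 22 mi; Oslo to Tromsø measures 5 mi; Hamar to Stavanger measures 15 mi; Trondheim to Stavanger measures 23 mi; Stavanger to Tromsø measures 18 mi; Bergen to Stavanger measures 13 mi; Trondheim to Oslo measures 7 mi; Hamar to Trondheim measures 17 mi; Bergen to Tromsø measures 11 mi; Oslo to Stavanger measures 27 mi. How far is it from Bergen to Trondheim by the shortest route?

Some routes from Bergen to Trondheim:
Bergen → Stavanger → Trondheim: 13 + 23 = 36
Bergen → Stavanger → Tromsø → Oslo → Trondheim: 13 + 18 + 5 + 7 = 43
Bergen → Tromsø → Oslo → Trondheim: 11 + 5 + 7 = 23
Bergen → Stavanger → Hamar → Trondheim: 13 + 15 + 17 = 45
Shortest: 23 mi.

23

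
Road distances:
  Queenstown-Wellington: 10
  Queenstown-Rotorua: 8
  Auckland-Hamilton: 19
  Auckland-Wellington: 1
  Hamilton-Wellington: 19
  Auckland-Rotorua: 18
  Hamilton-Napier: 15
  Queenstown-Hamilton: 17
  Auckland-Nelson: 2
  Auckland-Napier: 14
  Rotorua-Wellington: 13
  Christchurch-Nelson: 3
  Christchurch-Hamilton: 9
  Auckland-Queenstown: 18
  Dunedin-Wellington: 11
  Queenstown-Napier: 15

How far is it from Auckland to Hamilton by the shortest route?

Checking several routes:
Auckland - Nelson - Christchurch - Hamilton: 2 + 3 + 9 = 14
Auckland - Hamilton: 19
Auckland - Wellington - Queenstown - Hamilton: 1 + 10 + 17 = 28
Auckland - Napier - Hamilton: 14 + 15 = 29
Auckland - Wellington - Hamilton: 1 + 19 = 20
Shortest: 14.

14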